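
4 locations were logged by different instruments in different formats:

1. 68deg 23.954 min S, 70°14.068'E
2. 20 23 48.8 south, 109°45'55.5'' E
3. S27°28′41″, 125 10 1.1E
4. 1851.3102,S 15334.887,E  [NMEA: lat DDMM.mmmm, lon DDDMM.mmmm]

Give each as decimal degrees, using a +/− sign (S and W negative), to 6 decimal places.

1. -68.399233, 70.234467
2. -20.396889, 109.765417
3. -27.478056, 125.166972
4. -18.855170, 153.581450

Point 1:
  Latitude: 68 + 23.954/60 = 68.3992333
  hemisphere S, so the sign is −
  λ: 14.068′ = 0.234467°; total 70.2344667
  E → positive
Point 2:
  Latitude: 20° + 23/60 + 48.8/3600 = 20 + 0.383333 + 0.013556 = 20.3968889
  S ⇒ negate
  Longitude: 109 + 45/60 + 55.5/3600 = 109.7654167
  E → positive
Point 3:
  φ: 27 + 28/60 + 41/3600 = 27.4780556
  S ⇒ negate
  Longitude: 125° + 10/60 + 1.1/3600 = 125 + 0.166667 + 0.000306 = 125.1669722
  E ⇒ keep positive
Point 4:
  Lat: degrees = first 2 digits = 18, minutes = 51.3102; 18 + 51.3102/60 = 18.8551700
  S → negative
  Lon: degrees = first 3 digits = 153, minutes = 34.887; 153 + 34.887/60 = 153.5814500
  E → positive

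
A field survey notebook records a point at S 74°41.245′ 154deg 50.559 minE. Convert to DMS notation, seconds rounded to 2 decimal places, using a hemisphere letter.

φ: fractional minutes 0.24500 × 60 = 14.7000″
Longitude: fractional minutes 0.55900 × 60 = 33.5400″

74°41′14.70″ S, 154°50′33.54″ E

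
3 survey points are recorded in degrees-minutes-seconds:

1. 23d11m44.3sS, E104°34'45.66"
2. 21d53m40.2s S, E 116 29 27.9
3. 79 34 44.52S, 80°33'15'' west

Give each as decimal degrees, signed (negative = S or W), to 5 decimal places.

1. -23.19564, 104.57935
2. -21.89450, 116.49108
3. -79.57903, -80.55417

Point 1:
  Lat: 23 + 11/60 + 44.3/3600 = 23.195639
  hemisphere S, so the sign is −
  Lon: 104 + 34/60 + 45.66/3600 = 104.579350
  E → positive
Point 2:
  φ: 53′ + 40.2″ = 53.67000′; 21 + 53.67000/60 = 21.894500
  S ⇒ negate
  Longitude: 29′ + 27.9″ = 29.46500′; 116 + 29.46500/60 = 116.491083
  E ⇒ keep positive
Point 3:
  Lat: 79 + 34/60 + 44.52/3600 = 79.579033
  hemisphere S, so the sign is −
  λ: 80 + 33/60 + 15/3600 = 80.554167
  W ⇒ negate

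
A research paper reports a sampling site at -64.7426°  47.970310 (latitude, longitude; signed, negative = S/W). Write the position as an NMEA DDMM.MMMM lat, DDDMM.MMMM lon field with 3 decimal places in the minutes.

Latitude is negative → S; |value| = 64.742600
Latitude: minutes = (64.742600 − 64) × 60 = 44.55600
Lon: minutes = (47.970310 − 47) × 60 = 58.21860

6444.556,S / 04758.219,E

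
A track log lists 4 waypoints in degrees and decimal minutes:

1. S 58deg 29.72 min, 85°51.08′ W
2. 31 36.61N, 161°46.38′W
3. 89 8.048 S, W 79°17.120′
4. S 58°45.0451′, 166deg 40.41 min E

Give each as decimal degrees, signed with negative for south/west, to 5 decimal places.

1. -58.49533, -85.85133
2. 31.61017, -161.77300
3. -89.13413, -79.28533
4. -58.75075, 166.67350

Point 1:
  Latitude: 58 + 29.72/60 = 58.495333
  hemisphere S, so the sign is −
  Longitude: 85 + 51.08/60 = 85.851333
  W ⇒ negate
Point 2:
  Latitude: 36.61′ = 0.610167°; total 31.610167
  N → positive
  λ: 161 + 46.38/60 = 161.773000
  W ⇒ negate
Point 3:
  Lat: 89 + 8.048/60 = 89.134133
  S ⇒ negate
  λ: 17.12′ = 0.285333°; total 79.285333
  W → negative
Point 4:
  Lat: 45.0451′ = 0.750752°; total 58.750752
  S ⇒ negate
  Longitude: 40.41′ = 0.673500°; total 166.673500
  E → positive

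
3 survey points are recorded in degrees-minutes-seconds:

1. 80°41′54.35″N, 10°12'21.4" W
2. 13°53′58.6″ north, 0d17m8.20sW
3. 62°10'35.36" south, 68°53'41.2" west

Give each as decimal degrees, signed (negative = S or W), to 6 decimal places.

1. 80.698431, -10.205944
2. 13.899611, -0.285611
3. -62.176489, -68.894778

Point 1:
  Latitude: 41′ + 54.35″ = 41.90583′; 80 + 41.90583/60 = 80.6984306
  N ⇒ keep positive
  λ: 12′ + 21.4″ = 12.35667′; 10 + 12.35667/60 = 10.2059444
  W ⇒ negate
Point 2:
  Lat: 13° + 53/60 + 58.6/3600 = 13 + 0.883333 + 0.016278 = 13.8996111
  N → positive
  λ: 0 + 17/60 + 8.2/3600 = 0.2856111
  hemisphere W, so the sign is −
Point 3:
  Lat: 10′ + 35.36″ = 10.58933′; 62 + 10.58933/60 = 62.1764889
  S → negative
  Lon: 53′ + 41.2″ = 53.68667′; 68 + 53.68667/60 = 68.8947778
  hemisphere W, so the sign is −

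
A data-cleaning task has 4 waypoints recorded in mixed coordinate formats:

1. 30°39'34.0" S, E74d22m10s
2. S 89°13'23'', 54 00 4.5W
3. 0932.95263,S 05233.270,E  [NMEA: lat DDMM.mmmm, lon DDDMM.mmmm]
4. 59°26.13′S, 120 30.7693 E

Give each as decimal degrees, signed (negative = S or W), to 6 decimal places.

Point 1:
  Lat: 39′ + 34″ = 39.56667′; 30 + 39.56667/60 = 30.6594444
  S → negative
  Longitude: 22′ + 10″ = 22.16667′; 74 + 22.16667/60 = 74.3694444
  E → positive
Point 2:
  Lat: 89 + 13/60 + 23/3600 = 89.2230556
  hemisphere S, so the sign is −
  Longitude: 54° + 0/60 + 4.5/3600 = 54 + 0.000000 + 0.001250 = 54.0012500
  W ⇒ negate
Point 3:
  Latitude: degrees = first 2 digits = 9, minutes = 32.95263; 9 + 32.95263/60 = 9.5492105
  hemisphere S, so the sign is −
  Longitude: split at 3 digits → 052° and 33.27′; 52 + 33.27/60 = 52.5545000
  E ⇒ keep positive
Point 4:
  Lat: 59 + 26.13/60 = 59.4355000
  hemisphere S, so the sign is −
  λ: 120 + 30.7693/60 = 120.5128217
  E ⇒ keep positive

1. -30.659444, 74.369444
2. -89.223056, -54.001250
3. -9.549211, 52.554500
4. -59.435500, 120.512822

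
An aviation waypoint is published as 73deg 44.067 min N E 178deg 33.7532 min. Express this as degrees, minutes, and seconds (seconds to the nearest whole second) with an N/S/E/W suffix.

73°44′4″ N, 178°33′45″ E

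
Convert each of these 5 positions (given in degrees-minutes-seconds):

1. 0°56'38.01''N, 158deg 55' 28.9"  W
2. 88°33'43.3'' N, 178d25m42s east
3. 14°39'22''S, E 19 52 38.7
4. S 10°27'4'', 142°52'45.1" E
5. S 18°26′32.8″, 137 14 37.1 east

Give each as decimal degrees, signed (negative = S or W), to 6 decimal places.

Point 1:
  Latitude: 0 + 56/60 + 38.01/3600 = 0.9438917
  N → positive
  Longitude: 55′ + 28.9″ = 55.48167′; 158 + 55.48167/60 = 158.9246944
  hemisphere W, so the sign is −
Point 2:
  Lat: 88° + 33/60 + 43.3/3600 = 88 + 0.550000 + 0.012028 = 88.5620278
  N ⇒ keep positive
  Lon: 178° + 25/60 + 42/3600 = 178 + 0.416667 + 0.011667 = 178.4283333
  E ⇒ keep positive
Point 3:
  φ: 39′ + 22″ = 39.36667′; 14 + 39.36667/60 = 14.6561111
  S ⇒ negate
  Longitude: 52′ + 38.7″ = 52.64500′; 19 + 52.64500/60 = 19.8774167
  E → positive
Point 4:
  Lat: 10° + 27/60 + 4/3600 = 10 + 0.450000 + 0.001111 = 10.4511111
  S → negative
  Longitude: 142° + 52/60 + 45.1/3600 = 142 + 0.866667 + 0.012528 = 142.8791944
  E → positive
Point 5:
  Latitude: 26′ + 32.8″ = 26.54667′; 18 + 26.54667/60 = 18.4424444
  hemisphere S, so the sign is −
  λ: 137 + 14/60 + 37.1/3600 = 137.2436389
  E → positive

1. 0.943892, -158.924694
2. 88.562028, 178.428333
3. -14.656111, 19.877417
4. -10.451111, 142.879194
5. -18.442444, 137.243639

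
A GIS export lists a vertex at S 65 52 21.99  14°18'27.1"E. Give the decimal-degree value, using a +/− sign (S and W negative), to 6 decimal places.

-65.872775, 14.307528

Latitude: 52′ + 21.99″ = 52.36650′; 65 + 52.36650/60 = 65.8727750
S → negative
Longitude: 14° + 18/60 + 27.1/3600 = 14 + 0.300000 + 0.007528 = 14.3075278
E → positive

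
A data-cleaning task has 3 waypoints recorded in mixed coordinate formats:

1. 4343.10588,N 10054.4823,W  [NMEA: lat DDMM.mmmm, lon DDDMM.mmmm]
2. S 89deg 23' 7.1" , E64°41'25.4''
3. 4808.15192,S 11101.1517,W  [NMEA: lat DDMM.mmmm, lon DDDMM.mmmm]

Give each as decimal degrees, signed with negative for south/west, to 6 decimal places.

1. 43.718431, -100.908038
2. -89.385306, 64.690389
3. -48.135865, -111.019195

Point 1:
  φ: degrees = first 2 digits = 43, minutes = 43.10588; 43 + 43.10588/60 = 43.7184313
  N → positive
  Lon: degrees = first 3 digits = 100, minutes = 54.4823; 100 + 54.4823/60 = 100.9080383
  W ⇒ negate
Point 2:
  Lat: 89 + 23/60 + 7.1/3600 = 89.3853056
  hemisphere S, so the sign is −
  Longitude: 64° + 41/60 + 25.4/3600 = 64 + 0.683333 + 0.007056 = 64.6903889
  E → positive
Point 3:
  Latitude: degrees = first 2 digits = 48, minutes = 8.15192; 48 + 8.15192/60 = 48.1358653
  S ⇒ negate
  λ: degrees = first 3 digits = 111, minutes = 1.1517; 111 + 1.1517/60 = 111.0191950
  W ⇒ negate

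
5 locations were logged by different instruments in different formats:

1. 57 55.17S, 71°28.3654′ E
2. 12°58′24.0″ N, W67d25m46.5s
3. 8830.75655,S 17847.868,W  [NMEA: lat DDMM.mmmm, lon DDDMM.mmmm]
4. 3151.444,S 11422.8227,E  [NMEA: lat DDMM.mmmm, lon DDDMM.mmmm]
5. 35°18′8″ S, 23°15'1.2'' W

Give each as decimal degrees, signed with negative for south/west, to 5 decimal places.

1. -57.91950, 71.47276
2. 12.97333, -67.42958
3. -88.51261, -178.79780
4. -31.85740, 114.38038
5. -35.30222, -23.25033

Point 1:
  Latitude: 57 + 55.17/60 = 57.919500
  S ⇒ negate
  Longitude: 28.3654′ = 0.472757°; total 71.472757
  E ⇒ keep positive
Point 2:
  Lat: 12° + 58/60 + 24/3600 = 12 + 0.966667 + 0.006667 = 12.973333
  N ⇒ keep positive
  λ: 25′ + 46.5″ = 25.77500′; 67 + 25.77500/60 = 67.429583
  W ⇒ negate
Point 3:
  Lat: degrees = first 2 digits = 88, minutes = 30.75655; 88 + 30.75655/60 = 88.512609
  hemisphere S, so the sign is −
  Longitude: split at 3 digits → 178° and 47.868′; 178 + 47.868/60 = 178.797800
  W ⇒ negate
Point 4:
  Lat: split at 2 digits → 31° and 51.444′; 31 + 51.444/60 = 31.857400
  S → negative
  Longitude: split at 3 digits → 114° and 22.8227′; 114 + 22.8227/60 = 114.380378
  E → positive
Point 5:
  Lat: 18′ + 8″ = 18.13333′; 35 + 18.13333/60 = 35.302222
  S → negative
  Longitude: 23° + 15/60 + 1.2/3600 = 23 + 0.250000 + 0.000333 = 23.250333
  W → negative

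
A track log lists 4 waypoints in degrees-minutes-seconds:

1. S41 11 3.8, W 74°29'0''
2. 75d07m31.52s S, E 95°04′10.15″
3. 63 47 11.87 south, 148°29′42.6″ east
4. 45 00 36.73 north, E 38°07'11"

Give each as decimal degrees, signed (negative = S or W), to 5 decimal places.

Point 1:
  φ: 41 + 11/60 + 3.8/3600 = 41.184389
  S → negative
  Longitude: 29′ + 0″ = 29.00000′; 74 + 29.00000/60 = 74.483333
  hemisphere W, so the sign is −
Point 2:
  Lat: 7′ + 31.52″ = 7.52533′; 75 + 7.52533/60 = 75.125422
  S ⇒ negate
  λ: 95 + 4/60 + 10.15/3600 = 95.069486
  E ⇒ keep positive
Point 3:
  Latitude: 63° + 47/60 + 11.87/3600 = 63 + 0.783333 + 0.003297 = 63.786631
  hemisphere S, so the sign is −
  Lon: 29′ + 42.6″ = 29.71000′; 148 + 29.71000/60 = 148.495167
  E ⇒ keep positive
Point 4:
  Latitude: 45 + 0/60 + 36.73/3600 = 45.010203
  N → positive
  Longitude: 38 + 7/60 + 11/3600 = 38.119722
  E ⇒ keep positive

1. -41.18439, -74.48333
2. -75.12542, 95.06949
3. -63.78663, 148.49517
4. 45.01020, 38.11972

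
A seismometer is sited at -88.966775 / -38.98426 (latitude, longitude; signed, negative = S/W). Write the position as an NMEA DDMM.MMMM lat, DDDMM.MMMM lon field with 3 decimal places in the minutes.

Latitude is negative → S; |value| = 88.966775
Latitude: 88° + 0.966775 × 60 = 88° 58.00650′
Longitude is negative → W; |value| = 38.984260
λ: 38° + 0.984260 × 60 = 38° 59.05560′

8858.007,S / 03859.056,W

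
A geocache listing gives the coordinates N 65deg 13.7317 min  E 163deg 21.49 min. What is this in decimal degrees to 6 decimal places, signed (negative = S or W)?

Latitude: 65 + 13.7317/60 = 65.2288617
N ⇒ keep positive
Longitude: 21.49′ = 0.358167°; total 163.3581667
E ⇒ keep positive

65.228862, 163.358167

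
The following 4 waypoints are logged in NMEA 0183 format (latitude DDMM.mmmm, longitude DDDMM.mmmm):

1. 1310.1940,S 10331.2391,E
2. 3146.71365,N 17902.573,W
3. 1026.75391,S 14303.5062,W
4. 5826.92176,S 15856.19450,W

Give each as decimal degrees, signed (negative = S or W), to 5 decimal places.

1. -13.16990, 103.52065
2. 31.77856, -179.04288
3. -10.44590, -143.05844
4. -58.44870, -158.93658

Point 1:
  φ: split at 2 digits → 13° and 10.194′; 13 + 10.194/60 = 13.169900
  hemisphere S, so the sign is −
  Longitude: degrees = first 3 digits = 103, minutes = 31.2391; 103 + 31.2391/60 = 103.520652
  E ⇒ keep positive
Point 2:
  Lat: split at 2 digits → 31° and 46.71365′; 31 + 46.71365/60 = 31.778561
  N ⇒ keep positive
  Lon: split at 3 digits → 179° and 2.573′; 179 + 2.573/60 = 179.042883
  W ⇒ negate
Point 3:
  Lat: split at 2 digits → 10° and 26.75391′; 10 + 26.75391/60 = 10.445899
  S → negative
  Longitude: split at 3 digits → 143° and 3.5062′; 143 + 3.5062/60 = 143.058437
  hemisphere W, so the sign is −
Point 4:
  Latitude: degrees = first 2 digits = 58, minutes = 26.92176; 58 + 26.92176/60 = 58.448696
  S ⇒ negate
  λ: degrees = first 3 digits = 158, minutes = 56.1945; 158 + 56.1945/60 = 158.936575
  hemisphere W, so the sign is −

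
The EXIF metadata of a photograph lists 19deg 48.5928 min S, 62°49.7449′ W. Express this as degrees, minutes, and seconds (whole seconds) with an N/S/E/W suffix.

19°48′36″ S, 62°49′45″ W

Latitude: 48.59280′ → 48′ and 0.59280 × 60 = 35.57″
Longitude: 49.74490′ → 49′ and 0.74490 × 60 = 44.69″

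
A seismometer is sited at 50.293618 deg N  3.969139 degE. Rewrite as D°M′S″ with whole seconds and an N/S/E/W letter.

50°17′37″ N, 3°58′9″ E

Latitude: 0.293618° → 17.61708′; 0.61708 × 60 = 37.02″
Longitude: 0.969139 × 60 = 58.14834′ → 58′, remainder × 60 = 8.90″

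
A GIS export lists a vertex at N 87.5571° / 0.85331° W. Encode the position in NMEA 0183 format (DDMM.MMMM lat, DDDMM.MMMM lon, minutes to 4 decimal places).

8733.4260,N / 00051.1986,W

Latitude: minutes = (87.557100 − 87) × 60 = 33.426000
Lon: 0° + 0.853310 × 60 = 0° 51.198600′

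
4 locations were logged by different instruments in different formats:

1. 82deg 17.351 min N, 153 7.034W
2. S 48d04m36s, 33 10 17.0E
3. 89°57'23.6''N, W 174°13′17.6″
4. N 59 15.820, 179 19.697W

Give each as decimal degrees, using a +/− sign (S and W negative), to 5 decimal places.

1. 82.28918, -153.11723
2. -48.07667, 33.17139
3. 89.95656, -174.22156
4. 59.26367, -179.32828

Point 1:
  Lat: 82 + 17.351/60 = 82.289183
  N ⇒ keep positive
  Longitude: 153 + 7.034/60 = 153.117233
  W → negative
Point 2:
  Latitude: 4′ + 36″ = 4.60000′; 48 + 4.60000/60 = 48.076667
  S → negative
  Longitude: 33 + 10/60 + 17/3600 = 33.171389
  E → positive
Point 3:
  φ: 89° + 57/60 + 23.6/3600 = 89 + 0.950000 + 0.006556 = 89.956556
  N → positive
  Lon: 13′ + 17.6″ = 13.29333′; 174 + 13.29333/60 = 174.221556
  W → negative
Point 4:
  Latitude: 15.82′ = 0.263667°; total 59.263667
  N → positive
  λ: 19.697′ = 0.328283°; total 179.328283
  W → negative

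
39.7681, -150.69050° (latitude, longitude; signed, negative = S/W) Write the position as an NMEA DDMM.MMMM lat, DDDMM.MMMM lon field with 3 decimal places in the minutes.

Lat: fractional part 0.768100 → 46.08600 minutes
Longitude is negative → W; |value| = 150.690500
Lon: fractional part 0.690500 → 41.43000 minutes

3946.086,N / 15041.430,W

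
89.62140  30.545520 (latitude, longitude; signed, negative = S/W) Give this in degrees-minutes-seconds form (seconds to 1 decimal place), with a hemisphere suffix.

89°37′17.0″ N, 30°32′43.9″ E

Latitude: 0.621400 × 60 = 37.28400′ → 37′, remainder × 60 = 17.040″
Longitude: whole degrees 30; 32.73120′ → 32′ and 43.872″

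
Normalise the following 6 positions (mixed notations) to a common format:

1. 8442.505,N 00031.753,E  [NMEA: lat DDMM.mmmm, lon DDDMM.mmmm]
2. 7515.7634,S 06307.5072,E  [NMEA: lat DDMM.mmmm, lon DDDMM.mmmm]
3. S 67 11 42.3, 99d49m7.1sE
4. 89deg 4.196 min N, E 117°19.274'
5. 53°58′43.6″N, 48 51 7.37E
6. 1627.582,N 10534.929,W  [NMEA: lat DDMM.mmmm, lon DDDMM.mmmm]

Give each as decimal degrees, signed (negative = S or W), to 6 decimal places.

Point 1:
  Latitude: degrees = first 2 digits = 84, minutes = 42.505; 84 + 42.505/60 = 84.7084167
  N ⇒ keep positive
  Longitude: split at 3 digits → 000° and 31.753′; 0 + 31.753/60 = 0.5292167
  E → positive
Point 2:
  Latitude: degrees = first 2 digits = 75, minutes = 15.7634; 75 + 15.7634/60 = 75.2627233
  S → negative
  Lon: split at 3 digits → 063° and 7.5072′; 63 + 7.5072/60 = 63.1251200
  E ⇒ keep positive
Point 3:
  φ: 11′ + 42.3″ = 11.70500′; 67 + 11.70500/60 = 67.1950833
  S ⇒ negate
  Lon: 99° + 49/60 + 7.1/3600 = 99 + 0.816667 + 0.001972 = 99.8186389
  E ⇒ keep positive
Point 4:
  φ: 89 + 4.196/60 = 89.0699333
  N → positive
  λ: 117 + 19.274/60 = 117.3212333
  E → positive
Point 5:
  Latitude: 58′ + 43.6″ = 58.72667′; 53 + 58.72667/60 = 53.9787778
  N → positive
  Longitude: 51′ + 7.37″ = 51.12283′; 48 + 51.12283/60 = 48.8520472
  E → positive
Point 6:
  φ: split at 2 digits → 16° and 27.582′; 16 + 27.582/60 = 16.4597000
  N → positive
  λ: degrees = first 3 digits = 105, minutes = 34.929; 105 + 34.929/60 = 105.5821500
  W ⇒ negate

1. 84.708417, 0.529217
2. -75.262723, 63.125120
3. -67.195083, 99.818639
4. 89.069933, 117.321233
5. 53.978778, 48.852047
6. 16.459700, -105.582150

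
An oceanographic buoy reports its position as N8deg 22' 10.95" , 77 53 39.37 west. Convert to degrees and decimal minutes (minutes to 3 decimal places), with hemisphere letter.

8° 22.183′ N, 77° 53.656′ W

Latitude: 22 + 10.95/60 = 22.18250′
λ: 53 + 39.37/60 = 53.65617′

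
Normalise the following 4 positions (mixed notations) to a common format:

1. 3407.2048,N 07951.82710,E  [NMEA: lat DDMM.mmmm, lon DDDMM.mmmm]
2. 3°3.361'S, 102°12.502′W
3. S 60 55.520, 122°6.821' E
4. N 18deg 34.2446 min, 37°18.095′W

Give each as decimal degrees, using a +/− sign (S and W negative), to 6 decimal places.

Point 1:
  φ: degrees = first 2 digits = 34, minutes = 7.2048; 34 + 7.2048/60 = 34.1200800
  N ⇒ keep positive
  λ: degrees = first 3 digits = 79, minutes = 51.8271; 79 + 51.8271/60 = 79.8637850
  E → positive
Point 2:
  Latitude: 3.361′ = 0.056017°; total 3.0560167
  hemisphere S, so the sign is −
  Lon: 102 + 12.502/60 = 102.2083667
  W ⇒ negate
Point 3:
  Latitude: 55.52′ = 0.925333°; total 60.9253333
  hemisphere S, so the sign is −
  Longitude: 6.821′ = 0.113683°; total 122.1136833
  E → positive
Point 4:
  Lat: 34.2446′ = 0.570743°; total 18.5707433
  N → positive
  Longitude: 18.095′ = 0.301583°; total 37.3015833
  W → negative

1. 34.120080, 79.863785
2. -3.056017, -102.208367
3. -60.925333, 122.113683
4. 18.570743, -37.301583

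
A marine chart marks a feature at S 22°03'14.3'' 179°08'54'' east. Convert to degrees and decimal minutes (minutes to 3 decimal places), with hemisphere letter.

22° 3.238′ S, 179° 8.900′ E

φ: seconds/60 = 0.23833; minutes = 3 + 0.23833 = 3.23833
Longitude: seconds/60 = 0.90000; minutes = 8 + 0.90000 = 8.90000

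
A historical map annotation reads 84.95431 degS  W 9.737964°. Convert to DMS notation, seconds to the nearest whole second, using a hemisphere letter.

Latitude: 0.954310 × 60 = 57.25860′ → 57′, remainder × 60 = 15.52″
Lon: whole degrees 9; 44.27784′ → 44′ and 16.67″

84°57′16″ S, 9°44′17″ W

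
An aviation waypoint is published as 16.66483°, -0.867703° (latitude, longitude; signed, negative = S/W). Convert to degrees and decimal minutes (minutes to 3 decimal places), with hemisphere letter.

φ: 16° + 0.664830 × 60 = 16° 39.88980′
Longitude is negative → W; |value| = 0.867703
Longitude: fractional part 0.867703 → 52.06218 minutes

16° 39.890′ N, 0° 52.062′ W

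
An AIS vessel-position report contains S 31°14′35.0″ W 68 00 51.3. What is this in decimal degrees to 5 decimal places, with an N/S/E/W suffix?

Latitude: 14′ + 35″ = 14.58333′; 31 + 14.58333/60 = 31.243056
λ: 68° + 0/60 + 51.3/3600 = 68 + 0.000000 + 0.014250 = 68.014250

31.24306° S, 68.01425° W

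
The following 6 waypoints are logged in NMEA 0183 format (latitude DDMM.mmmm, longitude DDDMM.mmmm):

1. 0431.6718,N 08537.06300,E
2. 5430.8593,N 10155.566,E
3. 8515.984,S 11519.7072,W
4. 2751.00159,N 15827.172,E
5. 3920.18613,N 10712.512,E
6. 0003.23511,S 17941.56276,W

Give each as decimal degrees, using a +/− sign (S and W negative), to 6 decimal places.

Point 1:
  φ: degrees = first 2 digits = 4, minutes = 31.6718; 4 + 31.6718/60 = 4.5278633
  N → positive
  Longitude: degrees = first 3 digits = 85, minutes = 37.063; 85 + 37.063/60 = 85.6177167
  E → positive
Point 2:
  Lat: degrees = first 2 digits = 54, minutes = 30.8593; 54 + 30.8593/60 = 54.5143217
  N → positive
  Lon: degrees = first 3 digits = 101, minutes = 55.566; 101 + 55.566/60 = 101.9261000
  E ⇒ keep positive
Point 3:
  Lat: split at 2 digits → 85° and 15.984′; 85 + 15.984/60 = 85.2664000
  S → negative
  λ: split at 3 digits → 115° and 19.7072′; 115 + 19.7072/60 = 115.3284533
  hemisphere W, so the sign is −
Point 4:
  Latitude: split at 2 digits → 27° and 51.00159′; 27 + 51.00159/60 = 27.8500265
  N ⇒ keep positive
  Lon: split at 3 digits → 158° and 27.172′; 158 + 27.172/60 = 158.4528667
  E → positive
Point 5:
  Lat: degrees = first 2 digits = 39, minutes = 20.18613; 39 + 20.18613/60 = 39.3364355
  N → positive
  Longitude: degrees = first 3 digits = 107, minutes = 12.512; 107 + 12.512/60 = 107.2085333
  E ⇒ keep positive
Point 6:
  Lat: split at 2 digits → 00° and 3.23511′; 0 + 3.23511/60 = 0.0539185
  S ⇒ negate
  Longitude: degrees = first 3 digits = 179, minutes = 41.56276; 179 + 41.56276/60 = 179.6927127
  hemisphere W, so the sign is −

1. 4.527863, 85.617717
2. 54.514322, 101.926100
3. -85.266400, -115.328453
4. 27.850027, 158.452867
5. 39.336436, 107.208533
6. -0.053919, -179.692713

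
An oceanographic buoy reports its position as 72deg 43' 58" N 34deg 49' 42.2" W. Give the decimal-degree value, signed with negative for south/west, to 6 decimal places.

72.732778, -34.828389

Lat: 72° + 43/60 + 58/3600 = 72 + 0.716667 + 0.016111 = 72.7327778
N ⇒ keep positive
Longitude: 34° + 49/60 + 42.2/3600 = 34 + 0.816667 + 0.011722 = 34.8283889
W → negative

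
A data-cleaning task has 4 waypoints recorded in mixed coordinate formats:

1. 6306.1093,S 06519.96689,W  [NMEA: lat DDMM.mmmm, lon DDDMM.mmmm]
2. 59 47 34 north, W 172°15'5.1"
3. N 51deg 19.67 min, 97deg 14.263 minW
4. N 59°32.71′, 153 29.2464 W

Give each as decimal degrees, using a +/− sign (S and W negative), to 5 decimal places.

Point 1:
  Lat: split at 2 digits → 63° and 6.1093′; 63 + 6.1093/60 = 63.101822
  S → negative
  λ: degrees = first 3 digits = 65, minutes = 19.96689; 65 + 19.96689/60 = 65.332782
  hemisphere W, so the sign is −
Point 2:
  Lat: 59° + 47/60 + 34/3600 = 59 + 0.783333 + 0.009444 = 59.792778
  N → positive
  Lon: 172 + 15/60 + 5.1/3600 = 172.251417
  W ⇒ negate
Point 3:
  φ: 51 + 19.67/60 = 51.327833
  N ⇒ keep positive
  λ: 97 + 14.263/60 = 97.237717
  hemisphere W, so the sign is −
Point 4:
  Lat: 59 + 32.71/60 = 59.545167
  N → positive
  λ: 29.2464′ = 0.487440°; total 153.487440
  hemisphere W, so the sign is −

1. -63.10182, -65.33278
2. 59.79278, -172.25142
3. 51.32783, -97.23772
4. 59.54517, -153.48744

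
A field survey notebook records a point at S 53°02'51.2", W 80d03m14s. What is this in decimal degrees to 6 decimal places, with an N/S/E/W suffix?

53.047556° S, 80.053889° W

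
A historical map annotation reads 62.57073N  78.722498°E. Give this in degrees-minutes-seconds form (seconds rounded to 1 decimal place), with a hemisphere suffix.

62°34′14.6″ N, 78°43′21.0″ E

Latitude: 0.570730 × 60 = 34.24380′ → 34′, remainder × 60 = 14.628″
λ: 0.722498 × 60 = 43.34988′ → 43′, remainder × 60 = 20.993″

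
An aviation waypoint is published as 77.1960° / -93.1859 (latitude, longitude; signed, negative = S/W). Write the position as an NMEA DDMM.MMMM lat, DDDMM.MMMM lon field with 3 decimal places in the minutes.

7711.760,N / 09311.154,W

Latitude: 77° + 0.196000 × 60 = 77° 11.76000′
Longitude is negative → W; |value| = 93.185900
λ: minutes = (93.185900 − 93) × 60 = 11.15400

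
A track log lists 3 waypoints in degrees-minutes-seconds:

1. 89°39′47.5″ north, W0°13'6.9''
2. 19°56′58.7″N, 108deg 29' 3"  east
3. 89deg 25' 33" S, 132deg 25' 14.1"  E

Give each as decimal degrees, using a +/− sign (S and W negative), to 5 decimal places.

1. 89.66319, -0.21858
2. 19.94964, 108.48417
3. -89.42583, 132.42058

Point 1:
  Lat: 89 + 39/60 + 47.5/3600 = 89.663194
  N ⇒ keep positive
  Longitude: 0 + 13/60 + 6.9/3600 = 0.218583
  W → negative
Point 2:
  φ: 56′ + 58.7″ = 56.97833′; 19 + 56.97833/60 = 19.949639
  N → positive
  Longitude: 108 + 29/60 + 3/3600 = 108.484167
  E ⇒ keep positive
Point 3:
  Latitude: 89 + 25/60 + 33/3600 = 89.425833
  hemisphere S, so the sign is −
  Longitude: 132° + 25/60 + 14.1/3600 = 132 + 0.416667 + 0.003917 = 132.420583
  E → positive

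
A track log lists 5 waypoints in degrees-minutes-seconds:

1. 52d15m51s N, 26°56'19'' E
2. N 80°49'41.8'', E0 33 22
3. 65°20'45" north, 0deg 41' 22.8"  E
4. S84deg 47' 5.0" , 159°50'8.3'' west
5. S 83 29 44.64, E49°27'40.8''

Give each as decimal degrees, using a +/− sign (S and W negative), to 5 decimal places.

1. 52.26417, 26.93861
2. 80.82828, 0.55611
3. 65.34583, 0.68967
4. -84.78472, -159.83564
5. -83.49573, 49.46133

Point 1:
  Lat: 15′ + 51″ = 15.85000′; 52 + 15.85000/60 = 52.264167
  N ⇒ keep positive
  Lon: 26 + 56/60 + 19/3600 = 26.938611
  E ⇒ keep positive
Point 2:
  φ: 49′ + 41.8″ = 49.69667′; 80 + 49.69667/60 = 80.828278
  N ⇒ keep positive
  Longitude: 33′ + 22″ = 33.36667′; 0 + 33.36667/60 = 0.556111
  E → positive
Point 3:
  Latitude: 65 + 20/60 + 45/3600 = 65.345833
  N ⇒ keep positive
  Lon: 41′ + 22.8″ = 41.38000′; 0 + 41.38000/60 = 0.689667
  E ⇒ keep positive
Point 4:
  φ: 84° + 47/60 + 5/3600 = 84 + 0.783333 + 0.001389 = 84.784722
  S ⇒ negate
  Longitude: 159° + 50/60 + 8.3/3600 = 159 + 0.833333 + 0.002306 = 159.835639
  hemisphere W, so the sign is −
Point 5:
  Lat: 83 + 29/60 + 44.64/3600 = 83.495733
  S → negative
  λ: 49 + 27/60 + 40.8/3600 = 49.461333
  E ⇒ keep positive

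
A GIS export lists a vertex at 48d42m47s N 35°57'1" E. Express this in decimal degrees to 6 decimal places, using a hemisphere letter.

48.713056° N, 35.950278° E

φ: 48 + 42/60 + 47/3600 = 48.7130556
Longitude: 35° + 57/60 + 1/3600 = 35 + 0.950000 + 0.000278 = 35.9502778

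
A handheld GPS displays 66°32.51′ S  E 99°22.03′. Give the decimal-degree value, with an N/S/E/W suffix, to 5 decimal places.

66.54183° S, 99.36717° E

φ: 32.51′ = 0.541833°; total 66.541833
λ: 99 + 22.03/60 = 99.367167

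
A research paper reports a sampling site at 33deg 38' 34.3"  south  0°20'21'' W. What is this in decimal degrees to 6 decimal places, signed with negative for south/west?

-33.642861, -0.339167

Latitude: 38′ + 34.3″ = 38.57167′; 33 + 38.57167/60 = 33.6428611
S → negative
λ: 20′ + 21″ = 20.35000′; 0 + 20.35000/60 = 0.3391667
hemisphere W, so the sign is −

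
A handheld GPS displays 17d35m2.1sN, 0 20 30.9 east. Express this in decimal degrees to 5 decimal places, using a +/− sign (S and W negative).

Latitude: 17 + 35/60 + 2.1/3600 = 17.583917
N ⇒ keep positive
Longitude: 0 + 20/60 + 30.9/3600 = 0.341917
E → positive

17.58392, 0.34192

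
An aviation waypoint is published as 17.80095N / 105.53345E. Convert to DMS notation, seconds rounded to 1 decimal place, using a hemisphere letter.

17°48′3.4″ N, 105°32′0.4″ E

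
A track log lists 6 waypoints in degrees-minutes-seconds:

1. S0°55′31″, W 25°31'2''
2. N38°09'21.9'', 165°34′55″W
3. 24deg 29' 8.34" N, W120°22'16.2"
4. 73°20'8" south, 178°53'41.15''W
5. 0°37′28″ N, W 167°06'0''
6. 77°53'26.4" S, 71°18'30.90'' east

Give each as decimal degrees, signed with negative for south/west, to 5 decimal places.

1. -0.92528, -25.51722
2. 38.15608, -165.58194
3. 24.48565, -120.37117
4. -73.33556, -178.89476
5. 0.62444, -167.10000
6. -77.89067, 71.30858

Point 1:
  Lat: 55′ + 31″ = 55.51667′; 0 + 55.51667/60 = 0.925278
  S ⇒ negate
  λ: 25° + 31/60 + 2/3600 = 25 + 0.516667 + 0.000556 = 25.517222
  W ⇒ negate
Point 2:
  Lat: 38 + 9/60 + 21.9/3600 = 38.156083
  N → positive
  λ: 165° + 34/60 + 55/3600 = 165 + 0.566667 + 0.015278 = 165.581944
  hemisphere W, so the sign is −
Point 3:
  Latitude: 29′ + 8.34″ = 29.13900′; 24 + 29.13900/60 = 24.485650
  N ⇒ keep positive
  Lon: 22′ + 16.2″ = 22.27000′; 120 + 22.27000/60 = 120.371167
  W → negative
Point 4:
  Latitude: 73° + 20/60 + 8/3600 = 73 + 0.333333 + 0.002222 = 73.335556
  hemisphere S, so the sign is −
  Lon: 53′ + 41.15″ = 53.68583′; 178 + 53.68583/60 = 178.894764
  W ⇒ negate
Point 5:
  Latitude: 37′ + 28″ = 37.46667′; 0 + 37.46667/60 = 0.624444
  N → positive
  Longitude: 6′ + 0″ = 6.00000′; 167 + 6.00000/60 = 167.100000
  W → negative
Point 6:
  φ: 77 + 53/60 + 26.4/3600 = 77.890667
  hemisphere S, so the sign is −
  Lon: 71 + 18/60 + 30.9/3600 = 71.308583
  E → positive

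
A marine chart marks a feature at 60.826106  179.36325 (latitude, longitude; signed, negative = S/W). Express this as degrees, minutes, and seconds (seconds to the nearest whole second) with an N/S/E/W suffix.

60°49′34″ N, 179°21′48″ E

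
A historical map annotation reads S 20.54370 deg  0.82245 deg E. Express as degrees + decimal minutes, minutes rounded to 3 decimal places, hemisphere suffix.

20° 32.622′ S, 0° 49.347′ E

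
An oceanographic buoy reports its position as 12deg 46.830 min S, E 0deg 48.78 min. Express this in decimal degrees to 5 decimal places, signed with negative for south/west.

φ: 12 + 46.83/60 = 12.780500
hemisphere S, so the sign is −
Longitude: 48.78′ = 0.813000°; total 0.813000
E ⇒ keep positive

-12.78050, 0.81300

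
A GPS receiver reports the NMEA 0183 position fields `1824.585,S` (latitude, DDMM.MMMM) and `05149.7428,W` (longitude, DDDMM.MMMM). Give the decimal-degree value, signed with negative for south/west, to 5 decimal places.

-18.40975, -51.82905

Latitude: split at 2 digits → 18° and 24.585′; 18 + 24.585/60 = 18.409750
S ⇒ negate
λ: split at 3 digits → 051° and 49.7428′; 51 + 49.7428/60 = 51.829047
W ⇒ negate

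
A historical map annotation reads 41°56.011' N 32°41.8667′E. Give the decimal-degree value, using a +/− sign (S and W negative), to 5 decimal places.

41.93352, 32.69778

φ: 56.011′ = 0.933517°; total 41.933517
N → positive
Longitude: 32 + 41.8667/60 = 32.697778
E → positive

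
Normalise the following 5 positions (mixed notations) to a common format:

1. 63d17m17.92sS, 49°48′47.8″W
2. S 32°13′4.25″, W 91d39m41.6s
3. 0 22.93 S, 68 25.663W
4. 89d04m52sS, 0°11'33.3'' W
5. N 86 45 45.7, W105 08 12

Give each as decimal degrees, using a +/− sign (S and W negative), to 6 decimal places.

1. -63.288311, -49.813278
2. -32.217847, -91.661556
3. -0.382167, -68.427717
4. -89.081111, -0.192583
5. 86.762694, -105.136667

Point 1:
  Latitude: 17′ + 17.92″ = 17.29867′; 63 + 17.29867/60 = 63.2883111
  S ⇒ negate
  λ: 49 + 48/60 + 47.8/3600 = 49.8132778
  hemisphere W, so the sign is −
Point 2:
  Lat: 32° + 13/60 + 4.25/3600 = 32 + 0.216667 + 0.001181 = 32.2178472
  hemisphere S, so the sign is −
  Longitude: 91 + 39/60 + 41.6/3600 = 91.6615556
  W → negative
Point 3:
  φ: 22.93′ = 0.382167°; total 0.3821667
  S → negative
  λ: 68 + 25.663/60 = 68.4277167
  W → negative
Point 4:
  Latitude: 89 + 4/60 + 52/3600 = 89.0811111
  hemisphere S, so the sign is −
  Lon: 0 + 11/60 + 33.3/3600 = 0.1925833
  W → negative
Point 5:
  φ: 86° + 45/60 + 45.7/3600 = 86 + 0.750000 + 0.012694 = 86.7626944
  N ⇒ keep positive
  Lon: 105° + 8/60 + 12/3600 = 105 + 0.133333 + 0.003333 = 105.1366667
  W ⇒ negate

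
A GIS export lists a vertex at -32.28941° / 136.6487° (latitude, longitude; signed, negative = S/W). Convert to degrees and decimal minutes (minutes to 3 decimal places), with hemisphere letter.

Latitude is negative → S; |value| = 32.289410
φ: minutes = (32.289410 − 32) × 60 = 17.36460
Lon: minutes = (136.648700 − 136) × 60 = 38.92200

32° 17.365′ S, 136° 38.922′ E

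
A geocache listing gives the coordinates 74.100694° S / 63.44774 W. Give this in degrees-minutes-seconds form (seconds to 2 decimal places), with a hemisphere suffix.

74°06′2.50″ S, 63°26′51.86″ W

Latitude: whole degrees 74; 6.04164′ → 6′ and 2.4984″
Longitude: 0.447740° → 26.86440′; 0.86440 × 60 = 51.8640″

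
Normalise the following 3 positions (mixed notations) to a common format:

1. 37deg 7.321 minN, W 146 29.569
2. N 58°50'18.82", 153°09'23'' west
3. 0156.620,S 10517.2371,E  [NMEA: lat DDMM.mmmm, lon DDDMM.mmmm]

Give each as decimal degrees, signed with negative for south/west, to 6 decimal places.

Point 1:
  φ: 37 + 7.321/60 = 37.1220167
  N ⇒ keep positive
  Longitude: 146 + 29.569/60 = 146.4928167
  W → negative
Point 2:
  φ: 58 + 50/60 + 18.82/3600 = 58.8385611
  N ⇒ keep positive
  λ: 9′ + 23″ = 9.38333′; 153 + 9.38333/60 = 153.1563889
  W ⇒ negate
Point 3:
  Lat: degrees = first 2 digits = 1, minutes = 56.62; 1 + 56.62/60 = 1.9436667
  S ⇒ negate
  λ: split at 3 digits → 105° and 17.2371′; 105 + 17.2371/60 = 105.2872850
  E → positive

1. 37.122017, -146.492817
2. 58.838561, -153.156389
3. -1.943667, 105.287285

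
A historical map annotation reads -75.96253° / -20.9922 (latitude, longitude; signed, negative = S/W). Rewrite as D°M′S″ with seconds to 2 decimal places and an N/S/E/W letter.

75°57′45.11″ S, 20°59′31.92″ W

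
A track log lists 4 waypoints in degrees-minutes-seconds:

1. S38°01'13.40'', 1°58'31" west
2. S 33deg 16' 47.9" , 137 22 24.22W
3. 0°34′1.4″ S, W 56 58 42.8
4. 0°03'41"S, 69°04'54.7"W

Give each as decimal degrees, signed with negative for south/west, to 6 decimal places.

Point 1:
  Lat: 1′ + 13.4″ = 1.22333′; 38 + 1.22333/60 = 38.0203889
  S → negative
  Longitude: 1 + 58/60 + 31/3600 = 1.9752778
  hemisphere W, so the sign is −
Point 2:
  φ: 16′ + 47.9″ = 16.79833′; 33 + 16.79833/60 = 33.2799722
  S ⇒ negate
  Lon: 22′ + 24.22″ = 22.40367′; 137 + 22.40367/60 = 137.3733944
  hemisphere W, so the sign is −
Point 3:
  Lat: 34′ + 1.4″ = 34.02333′; 0 + 34.02333/60 = 0.5670556
  S → negative
  λ: 56 + 58/60 + 42.8/3600 = 56.9785556
  hemisphere W, so the sign is −
Point 4:
  Latitude: 0° + 3/60 + 41/3600 = 0 + 0.050000 + 0.011389 = 0.0613889
  S → negative
  Longitude: 4′ + 54.7″ = 4.91167′; 69 + 4.91167/60 = 69.0818611
  W ⇒ negate

1. -38.020389, -1.975278
2. -33.279972, -137.373394
3. -0.567056, -56.978556
4. -0.061389, -69.081861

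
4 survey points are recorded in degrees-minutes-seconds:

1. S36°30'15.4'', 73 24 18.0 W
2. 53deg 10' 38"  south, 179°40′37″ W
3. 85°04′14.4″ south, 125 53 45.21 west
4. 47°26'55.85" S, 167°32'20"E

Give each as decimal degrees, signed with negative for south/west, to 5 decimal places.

1. -36.50428, -73.40500
2. -53.17722, -179.67694
3. -85.07067, -125.89589
4. -47.44885, 167.53889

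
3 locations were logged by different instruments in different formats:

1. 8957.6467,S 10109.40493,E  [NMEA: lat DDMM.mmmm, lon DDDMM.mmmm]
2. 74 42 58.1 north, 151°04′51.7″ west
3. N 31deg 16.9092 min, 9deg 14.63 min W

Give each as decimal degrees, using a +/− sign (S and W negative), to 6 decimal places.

Point 1:
  Latitude: split at 2 digits → 89° and 57.6467′; 89 + 57.6467/60 = 89.9607783
  hemisphere S, so the sign is −
  Lon: degrees = first 3 digits = 101, minutes = 9.40493; 101 + 9.40493/60 = 101.1567488
  E ⇒ keep positive
Point 2:
  Lat: 74 + 42/60 + 58.1/3600 = 74.7161389
  N ⇒ keep positive
  λ: 4′ + 51.7″ = 4.86167′; 151 + 4.86167/60 = 151.0810278
  W → negative
Point 3:
  Lat: 31 + 16.9092/60 = 31.2818200
  N ⇒ keep positive
  Longitude: 14.63′ = 0.243833°; total 9.2438333
  W ⇒ negate

1. -89.960778, 101.156749
2. 74.716139, -151.081028
3. 31.281820, -9.243833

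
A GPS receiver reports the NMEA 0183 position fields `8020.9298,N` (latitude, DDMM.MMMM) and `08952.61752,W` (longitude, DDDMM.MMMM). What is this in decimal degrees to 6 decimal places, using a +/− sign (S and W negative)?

80.348830, -89.876959

φ: split at 2 digits → 80° and 20.9298′; 80 + 20.9298/60 = 80.3488300
N → positive
Lon: degrees = first 3 digits = 89, minutes = 52.61752; 89 + 52.61752/60 = 89.8769587
W ⇒ negate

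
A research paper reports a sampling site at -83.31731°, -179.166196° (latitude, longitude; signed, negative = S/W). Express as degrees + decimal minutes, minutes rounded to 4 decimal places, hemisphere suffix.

Latitude is negative → S; |value| = 83.317310
Latitude: minutes = (83.317310 − 83) × 60 = 19.038600
Longitude is negative → W; |value| = 179.166196
λ: fractional part 0.166196 → 9.971760 minutes

83° 19.0386′ S, 179° 9.9718′ W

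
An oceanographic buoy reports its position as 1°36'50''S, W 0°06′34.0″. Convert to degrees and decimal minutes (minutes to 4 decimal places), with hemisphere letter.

1° 36.8333′ S, 0° 6.5667′ W

φ: 36 + 50/60 = 36.833333′
λ: 6 + 34/60 = 6.566667′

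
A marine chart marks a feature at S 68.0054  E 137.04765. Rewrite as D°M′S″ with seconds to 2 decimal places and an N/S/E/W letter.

68°00′19.44″ S, 137°02′51.54″ E

Latitude: 0.005400° → 0.32400′; 0.32400 × 60 = 19.4400″
Longitude: whole degrees 137; 2.85900′ → 2′ and 51.5400″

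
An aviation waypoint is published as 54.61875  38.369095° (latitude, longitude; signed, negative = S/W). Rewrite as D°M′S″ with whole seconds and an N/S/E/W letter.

Latitude: 0.618750 × 60 = 37.12500′ → 37′, remainder × 60 = 7.50″
Lon: 0.369095 × 60 = 22.14570′ → 22′, remainder × 60 = 8.74″

54°37′8″ N, 38°22′9″ E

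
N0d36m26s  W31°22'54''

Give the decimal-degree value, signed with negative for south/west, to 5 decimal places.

φ: 36′ + 26″ = 36.43333′; 0 + 36.43333/60 = 0.607222
N ⇒ keep positive
Lon: 31° + 22/60 + 54/3600 = 31 + 0.366667 + 0.015000 = 31.381667
hemisphere W, so the sign is −

0.60722, -31.38167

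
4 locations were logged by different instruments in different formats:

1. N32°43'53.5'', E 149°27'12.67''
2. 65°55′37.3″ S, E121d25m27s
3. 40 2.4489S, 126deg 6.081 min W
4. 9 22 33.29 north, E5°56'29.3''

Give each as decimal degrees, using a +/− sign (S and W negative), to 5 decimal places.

Point 1:
  Latitude: 43′ + 53.5″ = 43.89167′; 32 + 43.89167/60 = 32.731528
  N ⇒ keep positive
  Lon: 27′ + 12.67″ = 27.21117′; 149 + 27.21117/60 = 149.453519
  E ⇒ keep positive
Point 2:
  Lat: 55′ + 37.3″ = 55.62167′; 65 + 55.62167/60 = 65.927028
  S ⇒ negate
  Longitude: 25′ + 27″ = 25.45000′; 121 + 25.45000/60 = 121.424167
  E ⇒ keep positive
Point 3:
  Lat: 40 + 2.4489/60 = 40.040815
  S → negative
  Longitude: 6.081′ = 0.101350°; total 126.101350
  W → negative
Point 4:
  Latitude: 9° + 22/60 + 33.29/3600 = 9 + 0.366667 + 0.009247 = 9.375914
  N → positive
  λ: 5° + 56/60 + 29.3/3600 = 5 + 0.933333 + 0.008139 = 5.941472
  E ⇒ keep positive

1. 32.73153, 149.45352
2. -65.92703, 121.42417
3. -40.04082, -126.10135
4. 9.37591, 5.94147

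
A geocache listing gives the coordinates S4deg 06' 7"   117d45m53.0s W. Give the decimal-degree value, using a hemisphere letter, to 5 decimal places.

φ: 4 + 6/60 + 7/3600 = 4.101944
Longitude: 117° + 45/60 + 53/3600 = 117 + 0.750000 + 0.014722 = 117.764722

4.10194° S, 117.76472° W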